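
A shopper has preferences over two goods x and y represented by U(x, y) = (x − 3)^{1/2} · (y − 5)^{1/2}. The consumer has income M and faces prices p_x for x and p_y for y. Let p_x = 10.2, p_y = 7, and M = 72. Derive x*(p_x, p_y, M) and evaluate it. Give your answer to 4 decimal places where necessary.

x* = 3.3137

MRS = (y−5)/(x−3). Tangency with p_x/p_y gives y−5 = (p_x/p_y)·(x−3).
Substituting into the budget: x* = 3 + 0.5·(M − 3·p_x − 5·p_y)/p_x, and y* = 5 + 0.5·(…)/p_y.
Discretionary income = 72 − 3·10.2 − 5·7 = 6.4; x* = 3 + 0.5·6.4/10.2 = 3.3137.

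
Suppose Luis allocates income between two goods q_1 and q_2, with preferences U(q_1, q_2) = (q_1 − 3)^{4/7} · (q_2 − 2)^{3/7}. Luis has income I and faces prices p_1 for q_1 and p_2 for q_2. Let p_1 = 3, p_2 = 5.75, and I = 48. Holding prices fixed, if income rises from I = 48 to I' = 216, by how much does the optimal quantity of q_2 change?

MRS = (4/3)·(q_2−2)/(q_1−3). Tangency with p_1/p_2 gives q_2−2 = (3/4)·(p_1/p_2)·(q_1−3).
After buying the subsistence bundle (3, 2), a share 4/7 of the remaining income goes to q_1: q_1* = 3 + 4/7·(I − 3p_1 − 2p_2)/p_1.
Discretionary income = 48 − 3·3 − 2·5.75 = 27.5; q_2* = 2 + 3/7·27.5/5.75 = 4.0497.
At I' = 216: q_2* = 16.5714. Change: 16.5714 − 4.0497 = 12.5217.

Δq_2* = 12.5217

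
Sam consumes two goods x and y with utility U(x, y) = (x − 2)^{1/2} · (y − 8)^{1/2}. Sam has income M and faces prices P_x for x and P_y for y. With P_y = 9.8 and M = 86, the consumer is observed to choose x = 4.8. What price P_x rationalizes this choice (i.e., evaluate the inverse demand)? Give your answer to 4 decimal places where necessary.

P_x = 1

Let x' = x−2, y' = y−8. MRS = y'/x' = P_x/P_y.
After buying the subsistence bundle (2, 8), a share 0.5 of the remaining income goes to x: x* = 2 + 0.5·(M − 2P_x − 8P_y)/P_x.
Set x* = 4.8 in the demand function and solve for P_x: P_x = 1.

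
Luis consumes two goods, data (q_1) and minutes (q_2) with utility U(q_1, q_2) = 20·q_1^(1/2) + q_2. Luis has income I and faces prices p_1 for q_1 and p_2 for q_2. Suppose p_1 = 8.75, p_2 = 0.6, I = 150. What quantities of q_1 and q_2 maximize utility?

Thus q_1* = (10·p_2/p_1)² — independent of I — with the rest of income spent on q_2.
Plugging in: q_1* = (10·0.6/8.75)² = 0.4702, q_2* = 243.1429.

q_1* = 0.4702, q_2* = 243.1429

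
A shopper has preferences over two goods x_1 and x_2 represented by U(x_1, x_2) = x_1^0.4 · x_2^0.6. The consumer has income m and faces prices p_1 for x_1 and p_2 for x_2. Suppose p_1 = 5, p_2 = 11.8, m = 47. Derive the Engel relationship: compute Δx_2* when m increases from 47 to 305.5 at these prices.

Δx_2* = 13.1441

MU_x_1/MU_x_2 = (0.4·x_2)/(0.6·x_1); tangency sets this equal to p_1/p_2.
Rearranging, p_2·x_2 = (3/2)·p_1·x_1. Substituting into the budget gives p_1·x_1·(1 + (3/2)) = m.
Demand: x_1*(p_1,p_2,m) = 0.4·m/p_1 and x_2* = 0.6·m/p_2.
At p_1=5, p_2=11.8, m=47: x_2* = 0.6·47/11.8 = 2.3898.
At m' = 305.5: x_2* = 15.5339. Change: 15.5339 − 2.3898 = 13.1441.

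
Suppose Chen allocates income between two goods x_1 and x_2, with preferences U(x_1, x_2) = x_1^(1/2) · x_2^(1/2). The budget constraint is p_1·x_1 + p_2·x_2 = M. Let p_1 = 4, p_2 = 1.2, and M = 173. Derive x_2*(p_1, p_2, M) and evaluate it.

x_2* = 72.0833

MU_x_1/MU_x_2 = (0.5·x_2)/(0.5·x_1); tangency sets this equal to p_1/p_2.
Rearranging, p_2·x_2 = p_1·x_1. Substituting into the budget gives p_1·x_1·(1 + 1) = M.
Demand: x_1*(p_1,p_2,M) = 0.5·M/p_1 and x_2* = 0.5·M/p_2.
At p_1=4, p_2=1.2, M=173: x_2* = 0.5·173/1.2 = 72.0833.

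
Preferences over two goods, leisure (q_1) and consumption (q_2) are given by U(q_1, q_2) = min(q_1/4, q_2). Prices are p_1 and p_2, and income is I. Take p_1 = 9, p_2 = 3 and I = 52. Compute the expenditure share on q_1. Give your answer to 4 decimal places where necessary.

With perfect complements, no substitution: consume in ratio q_1:q_2 = 4:1.
Budget: p_1·q_1 + p_2·(1/4)·q_1 = I, so (4·p_1 + p_2)·q_1 = 4·I.
Demand: q_1*(p_1,p_2,I) = 4·I/(4·p_1 + p_2), q_2* = I/(4·p_1 + p_2).
Here 4·9 + 3 = 39, giving q_1* = 5.3333 and q_2* = 1.3333.
Expenditure on q_1: 9·5.3333 = 48; share = 0.9231.

share on q_1 = 0.9231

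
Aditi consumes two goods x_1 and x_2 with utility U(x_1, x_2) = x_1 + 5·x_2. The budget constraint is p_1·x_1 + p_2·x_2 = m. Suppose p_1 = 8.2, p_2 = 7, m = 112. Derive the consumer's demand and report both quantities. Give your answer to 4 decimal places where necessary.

Perfect substitutes: compare marginal utility per dollar. 1/p_1 vs 5/p_2 → 0.122 vs 0.7143.
x_2 gives more utility per dollar, so spend all income on x_2: x_2* = m/p_2, x_1* = 0.
Numerically: x_1* = 0, x_2* = 16.

x_1* = 0, x_2* = 16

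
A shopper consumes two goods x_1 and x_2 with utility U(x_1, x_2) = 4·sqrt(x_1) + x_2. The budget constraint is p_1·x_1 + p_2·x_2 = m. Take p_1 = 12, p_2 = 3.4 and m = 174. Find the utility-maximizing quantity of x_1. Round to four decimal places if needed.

x_1* = 0.3211

MU_x_1 = 2/√x_1, MU_x_2 = 1. Tangency: 2/√x_1 = p_1/p_2.
Thus x_1* = (2·p_2/p_1)² — independent of m — with the rest of income spent on x_2.
Plugging in: x_1* = (2·3.4/12)² = 0.3211.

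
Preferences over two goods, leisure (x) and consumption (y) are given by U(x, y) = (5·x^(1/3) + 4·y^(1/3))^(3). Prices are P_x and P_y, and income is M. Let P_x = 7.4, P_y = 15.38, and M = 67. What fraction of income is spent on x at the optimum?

share on x = 0.6683

MRS = MU_x/MU_y = (5/4)·(y/x)^(2/3). Set equal to P_x/P_y.
Solve for the ratio: y/x = [(4/5)·P_x/P_y]^(1.5).
With the ratio pinned down, the budget gives x* = M/(P_x + P_y·(y/x)) and y* = (y/x)·x*.
Numerically y/x = 0.238808, so x* = 67/(7.4 + 15.38·0.238808) = 6.0508 and y* = 0.238808·6.0508 = 1.445.
Expenditure on x: 7.4·6.0508 = 44.7761; share = 0.6683.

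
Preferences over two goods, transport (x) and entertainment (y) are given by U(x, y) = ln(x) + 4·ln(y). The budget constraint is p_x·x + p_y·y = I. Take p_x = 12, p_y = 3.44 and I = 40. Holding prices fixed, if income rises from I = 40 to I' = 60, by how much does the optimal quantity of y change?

Demand: x*(p_x,p_y,I) = 0.2·I/p_x and y* = 0.8·I/p_y.
At p_x=12, p_y=3.44, I=40: y* = 0.8·40/3.44 = 9.3023.
At I' = 60: y* = 13.9535. Change: 13.9535 − 9.3023 = 4.6512.

Δy* = 4.6512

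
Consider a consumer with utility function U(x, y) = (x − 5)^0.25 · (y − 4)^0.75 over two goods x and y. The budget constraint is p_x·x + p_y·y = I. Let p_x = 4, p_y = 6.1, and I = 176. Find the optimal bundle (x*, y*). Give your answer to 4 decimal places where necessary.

x* = 13.225, y* = 20.1803

Discretionary income = 176 − 5·4 − 4·6.1 = 131.6; x* = 5 + 0.25·131.6/4 = 13.225; y* = 4 + 0.75·131.6/6.1 = 20.1803.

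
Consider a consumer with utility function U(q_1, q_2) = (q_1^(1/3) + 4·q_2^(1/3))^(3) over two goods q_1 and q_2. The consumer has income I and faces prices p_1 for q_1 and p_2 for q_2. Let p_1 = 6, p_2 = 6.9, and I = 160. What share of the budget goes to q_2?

Numerically q_2/q_1 = 6.48699, so q_1* = 160/(6 + 6.9·6.48699) = 3.1521 and q_2* = 6.48699·3.1521 = 20.4475.
Expenditure on q_2: 6.9·20.4475 = 141.0876; share = 0.8818.

share on q_2 = 0.8818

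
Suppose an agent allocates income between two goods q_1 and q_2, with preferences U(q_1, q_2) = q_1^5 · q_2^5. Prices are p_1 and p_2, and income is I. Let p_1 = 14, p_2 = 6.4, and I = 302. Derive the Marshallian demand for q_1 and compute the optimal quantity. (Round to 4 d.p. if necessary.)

Tangency: MRS = q_2/q_1 = p_1/p_2.
So 5·p_2·q_2 = 5·p_1·q_1; combined with the budget, a share 0.5 of income goes to q_1.
Demand: q_1*(p_1,p_2,I) = 0.5·I/p_1 and q_2* = 0.5·I/p_2.
At p_1=14, p_2=6.4, I=302: q_1* = 0.5·302/14 = 10.7857.

q_1* = 10.7857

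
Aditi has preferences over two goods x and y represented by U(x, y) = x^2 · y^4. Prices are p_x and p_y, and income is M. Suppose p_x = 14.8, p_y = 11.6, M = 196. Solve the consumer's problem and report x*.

x* = 4.4144

Tangency: MRS = (1/2)·y/x = p_x/p_y.
Rearranging, p_y·y = 2·p_x·x. Substituting into the budget gives p_x·x·(1 + 2) = M.
Demand: x*(p_x,p_y,M) = 1/3·M/p_x and y* = 2/3·M/p_y.
At p_x=14.8, p_y=11.6, M=196: x* = 1/3·196/14.8 = 4.4144.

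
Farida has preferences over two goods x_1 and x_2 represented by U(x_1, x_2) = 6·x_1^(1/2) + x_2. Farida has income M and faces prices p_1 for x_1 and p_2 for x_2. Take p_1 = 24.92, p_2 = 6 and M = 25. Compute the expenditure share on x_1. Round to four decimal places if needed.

Thus x_1* = (3·p_2/p_1)² — independent of M — with the rest of income spent on x_2.
Plugging in: x_1* = (3·6/24.92)² = 0.5217, x_2* = 1.9997.
Expenditure on x_1: 24.92·0.5217 = 13.0016; share = 0.5201.

share on x_1 = 0.5201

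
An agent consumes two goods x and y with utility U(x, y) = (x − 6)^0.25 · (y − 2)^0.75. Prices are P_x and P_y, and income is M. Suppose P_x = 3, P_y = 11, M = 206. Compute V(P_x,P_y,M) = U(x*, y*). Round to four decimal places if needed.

This is Cobb-Douglas in (x−6, y−2): tangency gives 0.25·P_y·(y−2) = 0.75·P_x·(x−6).
Substituting into the budget: x* = 6 + 0.25·(M − 6·P_x − 2·P_y)/P_x, and y* = 2 + 0.75·(…)/P_y.
Discretionary income = 206 − 6·3 − 2·11 = 166; x* = 6 + 0.25·166/3 = 19.8333; y* = 2 + 0.75·166/11 = 13.3182.
Utility at the optimum: U(19.8333, 13.3182) = 11.9005.

V = 11.9005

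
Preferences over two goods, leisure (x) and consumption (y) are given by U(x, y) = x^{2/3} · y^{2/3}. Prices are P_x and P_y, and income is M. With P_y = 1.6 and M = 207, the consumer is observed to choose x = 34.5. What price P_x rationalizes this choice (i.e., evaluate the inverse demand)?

Tangency: MRS = y/x = P_x/P_y.
Rearranging, P_y·y = P_x·x. Substituting into the budget gives P_x·x·(1 + 1) = M.
Demand: x*(P_x,P_y,M) = 0.5·M/P_x and y* = 0.5·M/P_y.
Set x* = 34.5 in the demand function and solve for P_x: P_x = 3.

P_x = 3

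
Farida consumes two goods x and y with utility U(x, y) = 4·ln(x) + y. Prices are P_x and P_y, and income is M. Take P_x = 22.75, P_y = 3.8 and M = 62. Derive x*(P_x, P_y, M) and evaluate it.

x* = 0.6681

So x*(P_x,P_y) = 4·P_y/P_x, independent of income; and y* = (M − 4·P_y)/P_y.
At the given prices: x* = 4·3.8/22.75 = 0.6681.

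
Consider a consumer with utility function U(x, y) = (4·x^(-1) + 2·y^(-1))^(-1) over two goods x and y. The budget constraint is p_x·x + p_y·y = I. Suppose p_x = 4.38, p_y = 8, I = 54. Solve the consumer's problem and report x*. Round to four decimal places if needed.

Numerically y/x = 0.523211, so x* = 54/(4.38 + 8·0.523211) = 6.3042.

x* = 6.3042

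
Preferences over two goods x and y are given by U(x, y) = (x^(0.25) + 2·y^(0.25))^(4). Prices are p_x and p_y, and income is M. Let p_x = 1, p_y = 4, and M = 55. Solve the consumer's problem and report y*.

From the CES first-order condition, (1/2)·(y/x)^(0.75) = p_x/p_y.
Solve for the ratio: y/x = [2·p_x/p_y]^(4/3).
Substitute y = (y/x)·x into the budget: x* = M/(p_x + p_y·(y/x)).
Numerically y/x = 0.39685, so x* = 55/(1 + 4·0.39685) = 21.2569 and y* = 0.39685·21.2569 = 8.4358.

y* = 8.4358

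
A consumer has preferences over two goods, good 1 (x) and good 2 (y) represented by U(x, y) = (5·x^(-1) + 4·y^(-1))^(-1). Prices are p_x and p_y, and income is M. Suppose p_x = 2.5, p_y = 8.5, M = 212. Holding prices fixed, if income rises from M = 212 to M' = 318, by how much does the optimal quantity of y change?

MRS = MU_x/MU_y = (5/4)·(y/x)^(2). Set equal to p_x/p_y.
Solve for the ratio: y/x = [(4/5)·p_x/p_y]^(0.5).
With the ratio pinned down, the budget gives x* = M/(p_x + p_y·(y/x)) and y* = (y/x)·x*.
Numerically y/x = 0.485071, so x* = 212/(2.5 + 8.5·0.485071) = 32.0092 and y* = 0.485071·32.0092 = 15.5267.
At M' = 318: y* = 23.2901. Change: 23.2901 − 15.5267 = 7.7634.

Δy* = 7.7634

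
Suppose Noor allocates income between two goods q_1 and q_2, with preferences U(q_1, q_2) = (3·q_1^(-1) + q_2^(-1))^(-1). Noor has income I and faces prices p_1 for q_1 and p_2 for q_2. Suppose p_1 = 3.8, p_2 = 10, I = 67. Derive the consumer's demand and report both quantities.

q_1* = 9.1045, q_2* = 3.2403

Numerically q_2/q_1 = 0.355903, so q_1* = 67/(3.8 + 10·0.355903) = 9.1045 and q_2* = 0.355903·9.1045 = 3.2403.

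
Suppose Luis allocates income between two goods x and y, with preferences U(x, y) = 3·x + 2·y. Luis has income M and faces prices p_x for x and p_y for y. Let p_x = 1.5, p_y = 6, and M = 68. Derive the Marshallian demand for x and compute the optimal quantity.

x gives more utility per dollar, so spend all income on x: x* = M/p_x, y* = 0.
Numerically: x* = 45.3333, y* = 0.

x* = 45.3333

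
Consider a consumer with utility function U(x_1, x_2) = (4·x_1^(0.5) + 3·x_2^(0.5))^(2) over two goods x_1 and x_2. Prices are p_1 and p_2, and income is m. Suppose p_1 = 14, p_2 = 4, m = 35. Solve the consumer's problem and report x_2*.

From the CES first-order condition, (4/3)·(x_2/x_1)^(0.5) = p_1/p_2.
Hence x_2/x_1 = ((3/4)·p_1/p_2)^(1/(0.5)), i.e. raised to the 2 power.
Substitute x_2 = (x_2/x_1)·x_1 into the budget: x_1* = m/(p_1 + p_2·(x_2/x_1)).
Numerically x_2/x_1 = 6.890625, so x_1* = 35/(14 + 4·6.890625) = 0.8421 and x_2* = 6.890625·0.8421 = 5.8026.

x_2* = 5.8026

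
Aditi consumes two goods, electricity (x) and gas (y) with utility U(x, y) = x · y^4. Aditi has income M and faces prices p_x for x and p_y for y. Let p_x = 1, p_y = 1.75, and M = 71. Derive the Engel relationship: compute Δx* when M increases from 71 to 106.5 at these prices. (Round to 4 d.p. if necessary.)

Δx* = 7.1

Demand: x*(p_x,p_y,M) = 0.2·M/p_x and y* = 0.8·M/p_y.
At p_x=1, p_y=1.75, M=71: x* = 0.2·71/1 = 14.2.
At M' = 106.5: x* = 21.3. Change: 21.3 − 14.2 = 7.1.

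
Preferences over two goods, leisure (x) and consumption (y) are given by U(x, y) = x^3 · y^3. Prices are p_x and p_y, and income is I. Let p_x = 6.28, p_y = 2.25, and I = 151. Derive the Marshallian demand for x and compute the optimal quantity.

MU_x/MU_y = (3·y)/(3·x); tangency sets this equal to p_x/p_y.
So 3·p_y·y = 3·p_x·x; combined with the budget, a share 0.5 of income goes to x.
Demand: x*(p_x,p_y,I) = 0.5·I/p_x and y* = 0.5·I/p_y.
At p_x=6.28, p_y=2.25, I=151: x* = 0.5·151/6.28 = 12.0223.

x* = 12.0223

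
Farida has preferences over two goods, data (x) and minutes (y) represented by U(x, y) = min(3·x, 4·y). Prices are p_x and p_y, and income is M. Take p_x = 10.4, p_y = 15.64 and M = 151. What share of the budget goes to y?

share on y = 0.53

With perfect complements, no substitution: consume in ratio x:y = 4:3.
Budget: p_x·x + p_y·(3/4)·x = M, so (4·p_x + 3·p_y)·x = 4·M.
Demand: x*(p_x,p_y,M) = 4·M/(4·p_x + 3·p_y), y* = 3·M/(4·p_x + 3·p_y).
Here 4·10.4 + 3·15.64 = 88.52, giving x* = 6.8233 and y* = 5.1175.
Expenditure on y: 15.64·5.1175 = 80.0375; share = 0.53.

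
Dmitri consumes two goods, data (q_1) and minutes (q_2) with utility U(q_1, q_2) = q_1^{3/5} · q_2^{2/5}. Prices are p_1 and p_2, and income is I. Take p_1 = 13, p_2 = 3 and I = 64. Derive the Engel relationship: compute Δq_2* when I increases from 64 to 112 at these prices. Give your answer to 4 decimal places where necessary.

Tangency: MRS = (3/2)·q_2/q_1 = p_1/p_2.
So 0.6·p_2·q_2 = 0.4·p_1·q_1; combined with the budget, a share 0.6 of income goes to q_1.
Demand: q_1*(p_1,p_2,I) = 0.6·I/p_1 and q_2* = 0.4·I/p_2.
At p_1=13, p_2=3, I=64: q_2* = 0.4·64/3 = 8.5333.
At I' = 112: q_2* = 14.9333. Change: 14.9333 − 8.5333 = 6.4.

Δq_2* = 6.4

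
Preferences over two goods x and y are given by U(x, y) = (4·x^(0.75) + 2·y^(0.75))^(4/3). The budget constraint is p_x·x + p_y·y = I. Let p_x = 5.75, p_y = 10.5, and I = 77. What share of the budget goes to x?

From the CES first-order condition, 2·(y/x)^(0.25) = p_x/p_y.
Hence y/x = ((1/2)·p_x/p_y)^(1/(0.25)), i.e. raised to the 4 power.
Substitute y = (y/x)·x into the budget: x* = I/(p_x + p_y·(y/x)).
Numerically y/x = 0.005621, so x* = 77/(5.75 + 10.5·0.005621) = 13.2553 and y* = 0.005621·13.2553 = 0.0745.
Expenditure on x: 5.75·13.2553 = 76.2177; share = 0.9898.

share on x = 0.9898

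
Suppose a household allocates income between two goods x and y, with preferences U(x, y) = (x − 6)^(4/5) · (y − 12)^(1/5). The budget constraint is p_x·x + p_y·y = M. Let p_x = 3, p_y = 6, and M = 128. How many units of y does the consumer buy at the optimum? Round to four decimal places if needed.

This is Cobb-Douglas in (x−6, y−12): tangency gives 0.8·p_y·(y−12) = 0.2·p_x·(x−6).
Substituting into the budget: x* = 6 + 0.8·(M − 6·p_x − 12·p_y)/p_x, and y* = 12 + 0.2·(…)/p_y.
Discretionary income = 128 − 6·3 − 12·6 = 38; y* = 12 + 0.2·38/6 = 13.2667.

y* = 13.2667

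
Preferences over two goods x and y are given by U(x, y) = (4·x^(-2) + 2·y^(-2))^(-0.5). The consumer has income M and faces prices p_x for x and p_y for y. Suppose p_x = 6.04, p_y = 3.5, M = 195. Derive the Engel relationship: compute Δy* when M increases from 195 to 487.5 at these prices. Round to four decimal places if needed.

Δy* = 29.7123

MRS = MU_x/MU_y = 2·(y/x)^(3). Set equal to p_x/p_y.
Hence y/x = ((1/2)·p_x/p_y)^(1/(3)), i.e. raised to the 1/3 power.
Substitute y = (y/x)·x into the budget: x* = M/(p_x + p_y·(y/x)).
Numerically y/x = 0.95202, so x* = 195/(6.04 + 3.5·0.95202) = 20.8065 and y* = 0.95202·20.8065 = 19.8082.
At M' = 487.5: y* = 49.5205. Change: 49.5205 − 19.8082 = 29.7123.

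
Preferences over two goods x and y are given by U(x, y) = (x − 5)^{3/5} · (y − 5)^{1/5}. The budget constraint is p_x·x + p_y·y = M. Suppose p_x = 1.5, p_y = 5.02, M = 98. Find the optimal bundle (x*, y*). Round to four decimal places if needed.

x* = 37.7, y* = 8.257

Let x' = x−5, y' = y−5. MRS = 3·y'/x' = p_x/p_y.
Substituting into the budget: x* = 5 + 0.75·(M − 5·p_x − 5·p_y)/p_x, and y* = 5 + 0.25·(…)/p_y.
Discretionary income = 98 − 5·1.5 − 5·5.02 = 65.4; x* = 5 + 0.75·65.4/1.5 = 37.7; y* = 5 + 0.25·65.4/5.02 = 8.257.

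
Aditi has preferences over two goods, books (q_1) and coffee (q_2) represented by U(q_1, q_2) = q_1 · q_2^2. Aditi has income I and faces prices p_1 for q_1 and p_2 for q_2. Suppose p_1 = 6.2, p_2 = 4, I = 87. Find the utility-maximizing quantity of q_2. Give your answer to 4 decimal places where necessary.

Demand: q_1*(p_1,p_2,I) = 1/3·I/p_1 and q_2* = 2/3·I/p_2.
At p_1=6.2, p_2=4, I=87: q_2* = 2/3·87/4 = 14.5.

q_2* = 14.5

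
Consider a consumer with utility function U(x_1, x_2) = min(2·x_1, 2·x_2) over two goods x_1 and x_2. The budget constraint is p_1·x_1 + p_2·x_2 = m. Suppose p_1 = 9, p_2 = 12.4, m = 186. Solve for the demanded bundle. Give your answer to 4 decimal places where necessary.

With perfect complements, no substitution: consume in ratio x_1:x_2 = 2:2.
Budget: p_1·x_1 + p_2·x_1 = m, so (2·p_1 + 2·p_2)·x_1 = 2·m.
Demand: x_1*(p_1,p_2,m) = 2·m/(2·p_1 + 2·p_2), x_2* = 2·m/(2·p_1 + 2·p_2).
Here 2·9 + 2·12.4 = 42.8, giving x_1* = 8.6916 and x_2* = 8.6916.

x_1* = 8.6916, x_2* = 8.6916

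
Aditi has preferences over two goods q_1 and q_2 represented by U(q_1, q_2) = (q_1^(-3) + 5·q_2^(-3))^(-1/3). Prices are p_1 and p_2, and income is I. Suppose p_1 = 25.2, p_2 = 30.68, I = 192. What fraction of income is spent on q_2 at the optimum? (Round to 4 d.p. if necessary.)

share on q_2 = 0.6341

MRS = MU_q_1/MU_q_2 = (1/5)·(q_2/q_1)^(4). Set equal to p_1/p_2.
Solve for the ratio: q_2/q_1 = [5·p_1/p_2]^(0.25).
With the ratio pinned down, the budget gives q_1* = I/(p_1 + p_2·(q_2/q_1)) and q_2* = (q_2/q_1)·q_1*.
Numerically q_2/q_1 = 1.42357, so q_1* = 192/(25.2 + 30.68·1.42357) = 2.7877 and q_2* = 1.42357·2.7877 = 3.9684.
Expenditure on q_2: 30.68·3.9684 = 121.7511; share = 0.6341.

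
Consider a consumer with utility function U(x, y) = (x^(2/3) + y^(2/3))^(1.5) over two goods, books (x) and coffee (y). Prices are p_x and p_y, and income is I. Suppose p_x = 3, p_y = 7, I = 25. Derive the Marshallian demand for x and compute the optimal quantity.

x* = 7.0402

MRS = MU_x/MU_y = (y/x)^(1/3). Set equal to p_x/p_y.
Hence y/x = (p_x/p_y)^(1/(1/3)), i.e. raised to the 3 power.
With the ratio pinned down, the budget gives x* = I/(p_x + p_y·(y/x)) and y* = (y/x)·x*.
Numerically y/x = 0.078717, so x* = 25/(3 + 7·0.078717) = 7.0402.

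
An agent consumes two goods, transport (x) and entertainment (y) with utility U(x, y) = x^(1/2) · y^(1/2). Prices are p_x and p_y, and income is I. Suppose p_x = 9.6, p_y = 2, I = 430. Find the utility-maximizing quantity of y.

y* = 107.5

Demand: x*(p_x,p_y,I) = 0.5·I/p_x and y* = 0.5·I/p_y.
At p_x=9.6, p_y=2, I=430: y* = 0.5·430/2 = 107.5.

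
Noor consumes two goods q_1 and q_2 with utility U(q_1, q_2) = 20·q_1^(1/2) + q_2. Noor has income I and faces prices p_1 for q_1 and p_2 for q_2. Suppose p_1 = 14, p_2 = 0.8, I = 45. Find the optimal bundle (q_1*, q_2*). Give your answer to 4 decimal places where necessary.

MU_q_1 = 10/√q_1, MU_q_2 = 1. Tangency: 10/√q_1 = p_1/p_2.
Thus q_1* = (10·p_2/p_1)² — independent of I — with the rest of income spent on q_2.
Plugging in: q_1* = (10·0.8/14)² = 0.3265, q_2* = 50.5357.

q_1* = 0.3265, q_2* = 50.5357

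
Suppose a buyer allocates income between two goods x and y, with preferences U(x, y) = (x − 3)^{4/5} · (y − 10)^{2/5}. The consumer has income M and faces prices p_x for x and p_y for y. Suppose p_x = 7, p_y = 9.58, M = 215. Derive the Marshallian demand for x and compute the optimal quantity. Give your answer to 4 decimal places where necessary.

x* = 12.3524

This is Cobb-Douglas in (x−3, y−10): tangency gives 0.8·p_y·(y−10) = 0.4·p_x·(x−3).
Substituting into the budget: x* = 3 + 2/3·(M − 3·p_x − 10·p_y)/p_x, and y* = 10 + 1/3·(…)/p_y.
Discretionary income = 215 − 3·7 − 10·9.58 = 98.2; x* = 3 + 2/3·98.2/7 = 12.3524.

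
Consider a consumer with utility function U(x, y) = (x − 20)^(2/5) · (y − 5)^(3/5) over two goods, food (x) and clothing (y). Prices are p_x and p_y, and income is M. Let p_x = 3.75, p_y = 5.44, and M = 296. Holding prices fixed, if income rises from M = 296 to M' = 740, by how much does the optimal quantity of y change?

Δy* = 48.9706

Substituting into the budget: x* = 20 + 0.4·(M − 20·p_x − 5·p_y)/p_x, and y* = 5 + 0.6·(…)/p_y.
Discretionary income = 296 − 20·3.75 − 5·5.44 = 193.8; y* = 5 + 0.6·193.8/5.44 = 26.375.
At M' = 740: y* = 75.3456. Change: 75.3456 − 26.375 = 48.9706.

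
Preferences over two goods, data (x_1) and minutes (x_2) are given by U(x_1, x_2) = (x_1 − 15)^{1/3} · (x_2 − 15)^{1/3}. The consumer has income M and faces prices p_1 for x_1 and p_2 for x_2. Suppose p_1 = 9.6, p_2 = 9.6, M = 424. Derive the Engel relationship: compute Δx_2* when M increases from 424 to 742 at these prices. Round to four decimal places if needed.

Δx_2* = 16.5625

MRS = (x_2−15)/(x_1−15). Tangency with p_1/p_2 gives x_2−15 = (p_1/p_2)·(x_1−15).
Substituting into the budget: x_1* = 15 + 0.5·(M − 15·p_1 − 15·p_2)/p_1, and x_2* = 15 + 0.5·(…)/p_2.
Discretionary income = 424 − 15·9.6 − 15·9.6 = 136; x_2* = 15 + 0.5·136/9.6 = 22.0833.
At M' = 742: x_2* = 38.6458. Change: 38.6458 − 22.0833 = 16.5625.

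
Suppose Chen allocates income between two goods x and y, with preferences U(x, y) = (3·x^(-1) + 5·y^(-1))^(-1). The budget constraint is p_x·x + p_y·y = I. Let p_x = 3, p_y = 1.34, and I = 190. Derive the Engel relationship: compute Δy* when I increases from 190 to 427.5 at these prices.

MRS = MU_x/MU_y = (3/5)·(y/x)^(2). Set equal to p_x/p_y.
Hence y/x = ((5/3)·p_x/p_y)^(1/(2)), i.e. raised to the 0.5 power.
Substitute y = (y/x)·x into the budget: x* = I/(p_x + p_y·(y/x)).
Numerically y/x = 1.931669, so x* = 190/(3 + 1.34·1.931669) = 33.9988 and y* = 1.931669·33.9988 = 65.6744.
At I' = 427.5: y* = 147.7673. Change: 147.7673 − 65.6744 = 82.093.

Δy* = 82.093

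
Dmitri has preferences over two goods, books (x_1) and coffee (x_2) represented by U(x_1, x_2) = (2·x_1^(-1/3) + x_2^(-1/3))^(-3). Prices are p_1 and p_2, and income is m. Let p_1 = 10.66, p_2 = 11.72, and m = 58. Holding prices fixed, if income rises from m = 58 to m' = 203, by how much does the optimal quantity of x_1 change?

From the CES first-order condition, 2·(x_2/x_1)^(4/3) = p_1/p_2.
Hence x_2/x_1 = ((1/2)·p_1/p_2)^(1/(4/3)), i.e. raised to the 0.75 power.
Substitute x_2 = (x_2/x_1)·x_1 into the budget: x_1* = m/(p_1 + p_2·(x_2/x_1)).
Numerically x_2/x_1 = 0.553796, so x_1* = 58/(10.66 + 11.72·0.553796) = 3.3818.
At m' = 203: x_1* = 11.8364. Change: 11.8364 − 3.3818 = 8.4546.

Δx_1* = 8.4546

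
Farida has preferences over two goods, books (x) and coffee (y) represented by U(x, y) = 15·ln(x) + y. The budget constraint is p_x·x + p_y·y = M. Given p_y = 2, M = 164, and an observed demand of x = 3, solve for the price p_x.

p_x = 10

Set MRS = p_x/p_y: (15/x)/1 = p_x/p_y.
So x*(p_x,p_y) = 15·p_y/p_x, independent of income; and y* = (M − 15·p_y)/p_y.
Set x* = 3 in the demand function and solve for p_x: p_x = 10.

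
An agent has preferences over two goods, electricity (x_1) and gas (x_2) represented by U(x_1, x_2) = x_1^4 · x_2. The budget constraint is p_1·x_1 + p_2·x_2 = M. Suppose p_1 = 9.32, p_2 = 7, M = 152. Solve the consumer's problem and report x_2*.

x_2* = 4.3429

Tangency: MRS = 4·x_2/x_1 = p_1/p_2.
Rearranging, p_2·x_2 = (1/4)·p_1·x_1. Substituting into the budget gives p_1·x_1·(1 + (1/4)) = M.
Demand: x_1*(p_1,p_2,M) = 0.8·M/p_1 and x_2* = 0.2·M/p_2.
At p_1=9.32, p_2=7, M=152: x_2* = 0.2·152/7 = 4.3429.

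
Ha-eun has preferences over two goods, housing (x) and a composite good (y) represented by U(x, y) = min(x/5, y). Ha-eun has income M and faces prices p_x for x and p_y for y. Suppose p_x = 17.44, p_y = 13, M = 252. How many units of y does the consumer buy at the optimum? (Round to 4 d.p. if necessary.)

Leontief preferences: the optimum is at the kink where x/5 = y/1, i.e. y = (1/5)·x.
Budget: p_x·x + p_y·(1/5)·x = M, so (5·p_x + p_y)·x = 5·M.
Demand: x*(p_x,p_y,M) = 5·M/(5·p_x + p_y), y* = M/(5·p_x + p_y).
Here 5·17.44 + 13 = 100.2, giving y* = 2.515.

y* = 2.515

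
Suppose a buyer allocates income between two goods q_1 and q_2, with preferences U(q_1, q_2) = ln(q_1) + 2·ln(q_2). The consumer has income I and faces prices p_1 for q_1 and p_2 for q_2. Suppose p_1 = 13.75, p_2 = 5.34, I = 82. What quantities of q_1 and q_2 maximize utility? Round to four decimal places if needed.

Tangency: MRS = (1/2)·q_2/q_1 = p_1/p_2.
So p_2·q_2 = 2·p_1·q_1; combined with the budget, a share 1/3 of income goes to q_1.
Demand: q_1*(p_1,p_2,I) = 1/3·I/p_1 and q_2* = 2/3·I/p_2.
At p_1=13.75, p_2=5.34, I=82: q_1* = 1/3·82/13.75 = 1.9879, q_2* = 10.2372.

q_1* = 1.9879, q_2* = 10.2372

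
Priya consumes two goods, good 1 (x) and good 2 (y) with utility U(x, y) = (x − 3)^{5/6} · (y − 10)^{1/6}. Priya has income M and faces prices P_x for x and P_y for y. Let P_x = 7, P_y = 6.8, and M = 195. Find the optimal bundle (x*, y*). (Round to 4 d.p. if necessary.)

x* = 15.619, y* = 12.598

This is Cobb-Douglas in (x−3, y−10): tangency gives 5/6·P_y·(y−10) = 1/6·P_x·(x−3).
After buying the subsistence bundle (3, 10), a share 5/6 of the remaining income goes to x: x* = 3 + 5/6·(M − 3P_x − 10P_y)/P_x.
Discretionary income = 195 − 3·7 − 10·6.8 = 106; x* = 3 + 5/6·106/7 = 15.619; y* = 10 + 1/6·106/6.8 = 12.598.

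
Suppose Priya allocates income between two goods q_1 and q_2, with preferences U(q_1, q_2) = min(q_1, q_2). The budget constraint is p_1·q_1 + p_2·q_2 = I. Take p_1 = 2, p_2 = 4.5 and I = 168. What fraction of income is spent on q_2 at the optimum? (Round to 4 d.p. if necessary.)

With perfect complements, no substitution: consume in ratio q_1:q_2 = 1:1.
Budget: p_1·q_1 + p_2·q_1 = I, so (p_1 + p_2)·q_1 = I.
Demand: q_1*(p_1,p_2,I) = I/(p_1 + p_2), q_2* = I/(p_1 + p_2).
Here 2 + 4.5 = 6.5, giving q_1* = 25.8462 and q_2* = 25.8462.
Expenditure on q_2: 4.5·25.8462 = 116.3077; share = 0.6923.

share on q_2 = 0.6923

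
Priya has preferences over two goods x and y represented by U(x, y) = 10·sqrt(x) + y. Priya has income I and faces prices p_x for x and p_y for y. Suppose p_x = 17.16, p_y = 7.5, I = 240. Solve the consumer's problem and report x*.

x* = 4.7756

Set MRS = p_x/p_y: 5·x^(−1/2) = p_x/p_y.
Thus x* = (5·p_y/p_x)² — independent of I — with the rest of income spent on y.
Plugging in: x* = (5·7.5/17.16)² = 4.7756.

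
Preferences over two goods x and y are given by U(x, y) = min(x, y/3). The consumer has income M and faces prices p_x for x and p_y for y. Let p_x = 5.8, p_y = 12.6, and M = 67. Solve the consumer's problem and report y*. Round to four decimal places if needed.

With perfect complements, no substitution: consume in ratio x:y = 1:3.
Budget: p_x·x + p_y·3·x = M, so (p_x + 3·p_y)·x = M.
Demand: x*(p_x,p_y,M) = M/(p_x + 3·p_y), y* = 3·M/(p_x + 3·p_y).
Here 5.8 + 3·12.6 = 43.6, giving y* = 4.6101.

y* = 4.6101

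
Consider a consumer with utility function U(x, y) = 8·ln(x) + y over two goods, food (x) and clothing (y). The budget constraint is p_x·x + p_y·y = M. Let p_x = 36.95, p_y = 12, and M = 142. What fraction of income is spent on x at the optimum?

So x*(p_x,p_y) = 8·p_y/p_x, independent of income; and y* = (M − 8·p_y)/p_y.
At the given prices: x* = 8·12/36.95 = 2.5981, and y* = 3.8333.
Expenditure on x: 36.95·2.5981 = 96; share = 0.6761.

share on x = 0.6761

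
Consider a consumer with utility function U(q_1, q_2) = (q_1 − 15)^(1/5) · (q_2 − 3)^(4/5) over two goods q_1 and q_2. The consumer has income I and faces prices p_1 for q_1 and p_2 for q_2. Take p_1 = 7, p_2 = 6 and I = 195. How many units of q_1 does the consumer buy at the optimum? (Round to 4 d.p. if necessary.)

This is Cobb-Douglas in (q_1−15, q_2−3): tangency gives 0.2·p_2·(q_2−3) = 0.8·p_1·(q_1−15).
Substituting into the budget: q_1* = 15 + 0.2·(I − 15·p_1 − 3·p_2)/p_1, and q_2* = 3 + 0.8·(…)/p_2.
Discretionary income = 195 − 15·7 − 3·6 = 72; q_1* = 15 + 0.2·72/7 = 17.0571.

q_1* = 17.0571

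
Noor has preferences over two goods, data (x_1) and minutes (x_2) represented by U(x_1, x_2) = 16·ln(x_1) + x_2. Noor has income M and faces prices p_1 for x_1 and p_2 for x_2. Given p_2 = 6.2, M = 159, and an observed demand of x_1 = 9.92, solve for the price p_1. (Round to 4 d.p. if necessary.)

p_1 = 10

Set MRS = p_1/p_2: (16/x_1)/1 = p_1/p_2.
So x_1*(p_1,p_2) = 16·p_2/p_1, independent of income; and x_2* = (M − 16·p_2)/p_2.
Set x_1* = 9.92 in the demand function and solve for p_1: p_1 = 10.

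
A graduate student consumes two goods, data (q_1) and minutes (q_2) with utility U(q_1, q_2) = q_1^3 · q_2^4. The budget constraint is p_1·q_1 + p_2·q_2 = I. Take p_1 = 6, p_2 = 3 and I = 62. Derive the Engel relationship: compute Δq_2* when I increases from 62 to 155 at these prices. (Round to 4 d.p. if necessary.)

Demand: q_1*(p_1,p_2,I) = 3/7·I/p_1 and q_2* = 4/7·I/p_2.
At p_1=6, p_2=3, I=62: q_2* = 4/7·62/3 = 11.8095.
At I' = 155: q_2* = 29.5238. Change: 29.5238 − 11.8095 = 17.7143.

Δq_2* = 17.7143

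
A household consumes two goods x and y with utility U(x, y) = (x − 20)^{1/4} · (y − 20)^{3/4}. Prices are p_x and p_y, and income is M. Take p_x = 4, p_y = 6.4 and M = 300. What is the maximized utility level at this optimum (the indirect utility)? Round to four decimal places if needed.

This is Cobb-Douglas in (x−20, y−20): tangency gives 0.25·p_y·(y−20) = 0.75·p_x·(x−20).
After buying the subsistence bundle (20, 20), a share 0.25 of the remaining income goes to x: x* = 20 + 0.25·(M − 20p_x − 20p_y)/p_x.
Discretionary income = 300 − 20·4 − 20·6.4 = 92; x* = 20 + 0.25·92/4 = 25.75; y* = 20 + 0.75·92/6.4 = 30.7812.
Utility at the optimum: U(25.75, 30.7812) = 9.2134.

V = 9.2134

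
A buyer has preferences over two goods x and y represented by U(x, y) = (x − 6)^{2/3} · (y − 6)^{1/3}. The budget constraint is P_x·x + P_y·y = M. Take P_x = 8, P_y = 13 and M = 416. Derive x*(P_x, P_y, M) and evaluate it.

Discretionary income = 416 − 6·8 − 6·13 = 290; x* = 6 + 2/3·290/8 = 30.1667.

x* = 30.1667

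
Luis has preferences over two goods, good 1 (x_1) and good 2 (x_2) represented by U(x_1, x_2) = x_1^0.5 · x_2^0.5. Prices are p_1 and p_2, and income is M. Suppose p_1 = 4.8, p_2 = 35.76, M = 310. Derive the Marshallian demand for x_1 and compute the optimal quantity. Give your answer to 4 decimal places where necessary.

x_1* = 32.2917

The MRS is x_2/x_1. Set MRS = p_1/p_2.
Rearranging, p_2·x_2 = p_1·x_1. Substituting into the budget gives p_1·x_1·(1 + 1) = M.
Demand: x_1*(p_1,p_2,M) = 0.5·M/p_1 and x_2* = 0.5·M/p_2.
At p_1=4.8, p_2=35.76, M=310: x_1* = 0.5·310/4.8 = 32.2917.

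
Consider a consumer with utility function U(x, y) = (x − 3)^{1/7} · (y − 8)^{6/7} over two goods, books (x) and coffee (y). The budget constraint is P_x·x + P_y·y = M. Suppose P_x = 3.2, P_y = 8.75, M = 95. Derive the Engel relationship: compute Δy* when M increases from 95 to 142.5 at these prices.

This is Cobb-Douglas in (x−3, y−8): tangency gives 1/7·P_y·(y−8) = 6/7·P_x·(x−3).
Substituting into the budget: x* = 3 + 1/7·(M − 3·P_x − 8·P_y)/P_x, and y* = 8 + 6/7·(…)/P_y.
Discretionary income = 95 − 3·3.2 − 8·8.75 = 15.4; y* = 8 + 6/7·15.4/8.75 = 9.5086.
At M' = 142.5: y* = 14.1616. Change: 14.1616 − 9.5086 = 4.6531.

Δy* = 4.6531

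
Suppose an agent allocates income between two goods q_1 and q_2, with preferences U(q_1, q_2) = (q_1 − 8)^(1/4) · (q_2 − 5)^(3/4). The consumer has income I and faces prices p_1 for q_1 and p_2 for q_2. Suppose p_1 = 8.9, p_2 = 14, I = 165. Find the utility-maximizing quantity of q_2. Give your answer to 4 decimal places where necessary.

Substituting into the budget: q_1* = 8 + 0.25·(I − 8·p_1 − 5·p_2)/p_1, and q_2* = 5 + 0.75·(…)/p_2.
Discretionary income = 165 − 8·8.9 − 5·14 = 23.8; q_2* = 5 + 0.75·23.8/14 = 6.275.

q_2* = 6.275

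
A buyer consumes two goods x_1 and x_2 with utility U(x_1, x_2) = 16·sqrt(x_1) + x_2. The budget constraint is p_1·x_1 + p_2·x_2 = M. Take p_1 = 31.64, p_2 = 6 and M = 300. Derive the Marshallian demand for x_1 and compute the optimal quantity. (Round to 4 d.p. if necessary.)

x_1* = 2.3015

Thus x_1* = (8·p_2/p_1)² — independent of M — with the rest of income spent on x_2.
Plugging in: x_1* = (8·6/31.64)² = 2.3015.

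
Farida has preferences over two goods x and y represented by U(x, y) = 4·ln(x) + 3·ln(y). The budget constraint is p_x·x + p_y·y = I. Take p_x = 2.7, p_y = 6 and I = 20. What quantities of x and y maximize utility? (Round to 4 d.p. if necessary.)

x* = 4.2328, y* = 1.4286

Tangency: MRS = (4/3)·y/x = p_x/p_y.
Rearranging, p_y·y = (3/4)·p_x·x. Substituting into the budget gives p_x·x·(1 + (3/4)) = I.
Demand: x*(p_x,p_y,I) = 4/7·I/p_x and y* = 3/7·I/p_y.
At p_x=2.7, p_y=6, I=20: x* = 4/7·20/2.7 = 4.2328, y* = 1.4286.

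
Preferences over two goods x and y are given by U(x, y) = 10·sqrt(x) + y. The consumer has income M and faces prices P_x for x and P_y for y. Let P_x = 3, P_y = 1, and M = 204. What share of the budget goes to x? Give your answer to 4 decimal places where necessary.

Utility is quasi-linear in y; the FOC for x is 5/√x = P_x/P_y.
Thus x* = (5·P_y/P_x)² — independent of M — with the rest of income spent on y.
Plugging in: x* = (5·1/3)² = 2.7778, y* = 195.6667.
Expenditure on x: 3·2.7778 = 8.3333; share = 0.0408.

share on x = 0.0408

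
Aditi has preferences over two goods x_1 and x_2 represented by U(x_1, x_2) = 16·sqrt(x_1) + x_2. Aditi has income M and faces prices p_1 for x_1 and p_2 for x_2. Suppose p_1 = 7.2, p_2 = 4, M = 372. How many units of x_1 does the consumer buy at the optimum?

Solve: √x_1 = 8·p_2/p_1, so x_1*(p_1,p_2) = (8·p_2/p_1)², and x_2* = (M − p_1·x_1*)/p_2.
Plugging in: x_1* = (8·4/7.2)² = 19.7531.

x_1* = 19.7531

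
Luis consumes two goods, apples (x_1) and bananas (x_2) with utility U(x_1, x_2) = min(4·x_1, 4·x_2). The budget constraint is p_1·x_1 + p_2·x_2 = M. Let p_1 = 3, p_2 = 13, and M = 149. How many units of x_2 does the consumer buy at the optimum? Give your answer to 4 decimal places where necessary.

x_2* = 9.3125

Here 4·3 + 4·13 = 64, giving x_2* = 9.3125.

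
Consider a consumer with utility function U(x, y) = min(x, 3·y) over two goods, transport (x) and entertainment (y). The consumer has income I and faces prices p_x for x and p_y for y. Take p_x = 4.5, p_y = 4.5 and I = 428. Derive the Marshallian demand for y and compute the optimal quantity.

y* = 23.7778

Here 3·4.5 + 4.5 = 18, giving y* = 23.7778.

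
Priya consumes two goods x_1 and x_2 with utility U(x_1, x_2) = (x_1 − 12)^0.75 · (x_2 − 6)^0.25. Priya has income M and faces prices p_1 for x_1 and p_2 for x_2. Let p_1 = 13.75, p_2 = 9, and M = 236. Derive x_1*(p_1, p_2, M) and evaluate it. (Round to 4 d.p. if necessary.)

MRS = 3·(x_2−6)/(x_1−12). Tangency with p_1/p_2 gives x_2−6 = (1/3)·(p_1/p_2)·(x_1−12).
After buying the subsistence bundle (12, 6), a share 0.75 of the remaining income goes to x_1: x_1* = 12 + 0.75·(M − 12p_1 − 6p_2)/p_1.
Discretionary income = 236 − 12·13.75 − 6·9 = 17; x_1* = 12 + 0.75·17/13.75 = 12.9273.

x_1* = 12.9273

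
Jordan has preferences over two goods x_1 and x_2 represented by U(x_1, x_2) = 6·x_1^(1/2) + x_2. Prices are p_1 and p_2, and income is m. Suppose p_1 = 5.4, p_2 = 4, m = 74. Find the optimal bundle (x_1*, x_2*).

x_1* = 4.9383, x_2* = 11.8333

Utility is quasi-linear in x_2; the FOC for x_1 is 3/√x_1 = p_1/p_2.
Thus x_1* = (3·p_2/p_1)² — independent of m — with the rest of income spent on x_2.
Plugging in: x_1* = (3·4/5.4)² = 4.9383, x_2* = 11.8333.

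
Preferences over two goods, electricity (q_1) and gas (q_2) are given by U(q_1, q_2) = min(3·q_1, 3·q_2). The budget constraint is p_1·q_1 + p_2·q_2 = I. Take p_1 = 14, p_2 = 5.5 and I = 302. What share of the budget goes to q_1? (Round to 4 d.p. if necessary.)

Leontief preferences: the optimum is at the kink where q_1/3 = q_2/3, i.e. q_2 = q_1.
Budget: p_1·q_1 + p_2·q_1 = I, so (3·p_1 + 3·p_2)·q_1 = 3·I.
Demand: q_1*(p_1,p_2,I) = 3·I/(3·p_1 + 3·p_2), q_2* = 3·I/(3·p_1 + 3·p_2).
Here 3·14 + 3·5.5 = 58.5, giving q_1* = 15.4872 and q_2* = 15.4872.
Expenditure on q_1: 14·15.4872 = 216.8205; share = 0.7179.

share on q_1 = 0.7179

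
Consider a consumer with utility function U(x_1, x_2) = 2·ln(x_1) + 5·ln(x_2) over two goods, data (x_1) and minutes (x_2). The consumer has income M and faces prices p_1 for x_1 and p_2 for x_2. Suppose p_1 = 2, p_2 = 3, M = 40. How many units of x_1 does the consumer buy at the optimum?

x_1* = 5.7143

Tangency: MRS = (2/5)·x_2/x_1 = p_1/p_2.
Rearranging, p_2·x_2 = (5/2)·p_1·x_1. Substituting into the budget gives p_1·x_1·(1 + (5/2)) = M.
Demand: x_1*(p_1,p_2,M) = 2/7·M/p_1 and x_2* = 5/7·M/p_2.
At p_1=2, p_2=3, M=40: x_1* = 2/7·40/2 = 5.7143.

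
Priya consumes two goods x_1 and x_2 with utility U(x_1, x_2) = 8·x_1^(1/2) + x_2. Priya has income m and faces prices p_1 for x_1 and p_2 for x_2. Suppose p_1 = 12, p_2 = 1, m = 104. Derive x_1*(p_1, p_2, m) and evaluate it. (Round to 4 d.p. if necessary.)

Thus x_1* = (4·p_2/p_1)² — independent of m — with the rest of income spent on x_2.
Plugging in: x_1* = (4·1/12)² = 0.1111.

x_1* = 0.1111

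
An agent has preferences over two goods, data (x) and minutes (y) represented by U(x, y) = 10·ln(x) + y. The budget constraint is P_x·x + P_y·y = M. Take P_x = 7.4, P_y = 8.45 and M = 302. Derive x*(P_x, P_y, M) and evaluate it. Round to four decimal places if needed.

MU_x = 10/x, MU_y = 1. Tangency: 10/x = P_x/P_y.
So x*(P_x,P_y) = 10·P_y/P_x, independent of income; and y* = (M − 10·P_y)/P_y.
At the given prices: x* = 10·8.45/7.4 = 11.4189.

x* = 11.4189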